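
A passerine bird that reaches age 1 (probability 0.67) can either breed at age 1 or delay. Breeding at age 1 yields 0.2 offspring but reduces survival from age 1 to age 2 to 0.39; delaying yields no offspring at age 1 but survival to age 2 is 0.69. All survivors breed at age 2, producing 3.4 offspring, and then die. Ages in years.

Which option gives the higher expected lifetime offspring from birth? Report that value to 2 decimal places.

breed at age 1: R₀ = 0.67 × (0.2 + 0.39 × 3.4) = 0.67 × 1.5260 = 1.0224
delay to age 2: R₀ = 0.67 × (0.69 × 3.4) = 0.67 × 2.3460 = 1.5718
Higher: delay to age 2 (1.5718).

1.57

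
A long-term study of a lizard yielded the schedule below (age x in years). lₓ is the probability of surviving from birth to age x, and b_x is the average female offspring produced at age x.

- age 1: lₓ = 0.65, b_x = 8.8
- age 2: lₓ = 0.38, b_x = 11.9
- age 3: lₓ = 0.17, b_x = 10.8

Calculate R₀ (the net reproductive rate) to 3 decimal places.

12.078

R₀ = Σ lₓ b_x:
  age 1: 0.65 × 8.8 = 5.7200
  age 2: 0.38 × 11.9 = 4.5220
  age 3: 0.17 × 10.8 = 1.8360
R₀ = 5.7200 + 4.5220 + 1.8360 = 12.0780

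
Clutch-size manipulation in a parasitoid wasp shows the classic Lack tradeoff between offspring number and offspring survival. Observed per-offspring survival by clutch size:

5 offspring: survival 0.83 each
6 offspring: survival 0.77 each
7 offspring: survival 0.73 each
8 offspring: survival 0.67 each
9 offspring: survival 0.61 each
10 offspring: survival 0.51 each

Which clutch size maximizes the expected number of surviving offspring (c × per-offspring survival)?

Expected surviving offspring = c × s(c):
  c=5: 5 × 0.83 = 4.150
  c=6: 6 × 0.77 = 4.620
  c=7: 7 × 0.73 = 5.110
  c=8: 8 × 0.67 = 5.360
  c=9: 9 × 0.61 = 5.490
  c=10: 10 × 0.51 = 5.100
Maximum at c = 9 (5.490 surviving offspring).

9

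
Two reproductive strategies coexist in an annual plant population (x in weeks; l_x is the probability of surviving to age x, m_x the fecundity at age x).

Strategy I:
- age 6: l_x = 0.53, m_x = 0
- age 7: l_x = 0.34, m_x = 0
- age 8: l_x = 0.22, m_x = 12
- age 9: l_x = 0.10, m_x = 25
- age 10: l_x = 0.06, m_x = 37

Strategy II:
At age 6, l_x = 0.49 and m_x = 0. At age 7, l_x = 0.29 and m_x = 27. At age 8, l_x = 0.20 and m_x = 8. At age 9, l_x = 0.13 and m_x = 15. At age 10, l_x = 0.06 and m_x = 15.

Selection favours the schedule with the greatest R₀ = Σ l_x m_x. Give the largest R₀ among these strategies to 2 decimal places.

12.28

Strategy I: R₀ = 0.53×0 + 0.34×0 + 0.22×12 + 0.10×25 + 0.06×37 = 7.3600
Strategy II: R₀ = 0.49×0 + 0.29×27 + 0.20×8 + 0.13×15 + 0.06×15 = 12.2800
Highest R₀: strategy II with 12.2800.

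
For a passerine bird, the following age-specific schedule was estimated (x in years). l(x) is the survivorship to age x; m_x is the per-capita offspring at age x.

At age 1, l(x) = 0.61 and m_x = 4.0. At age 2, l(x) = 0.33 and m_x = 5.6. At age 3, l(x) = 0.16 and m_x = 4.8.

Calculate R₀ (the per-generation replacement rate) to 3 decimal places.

R₀ = Σ l(x) m_x:
  age 1: 0.61 × 4.0 = 2.4400
  age 2: 0.33 × 5.6 = 1.8480
  age 3: 0.16 × 4.8 = 0.7680
R₀ = 2.4400 + 1.8480 + 0.7680 = 5.0560

5.056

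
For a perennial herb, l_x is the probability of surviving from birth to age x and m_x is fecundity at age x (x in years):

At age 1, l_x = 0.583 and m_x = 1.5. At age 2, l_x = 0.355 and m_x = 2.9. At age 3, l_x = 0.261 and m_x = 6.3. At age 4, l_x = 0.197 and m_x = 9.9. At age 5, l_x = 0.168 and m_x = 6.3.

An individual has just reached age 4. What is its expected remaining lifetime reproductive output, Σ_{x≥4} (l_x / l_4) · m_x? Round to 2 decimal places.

l_4 = 0.197. Conditional survival from age 4 to x is l_x / l_4.
  x=4: (0.197/0.197) × 9.9 = 9.9000
  x=5: (0.168/0.197) × 6.3 = 5.3726
Sum = 9.9000 + 5.3726 = 15.2726

15.27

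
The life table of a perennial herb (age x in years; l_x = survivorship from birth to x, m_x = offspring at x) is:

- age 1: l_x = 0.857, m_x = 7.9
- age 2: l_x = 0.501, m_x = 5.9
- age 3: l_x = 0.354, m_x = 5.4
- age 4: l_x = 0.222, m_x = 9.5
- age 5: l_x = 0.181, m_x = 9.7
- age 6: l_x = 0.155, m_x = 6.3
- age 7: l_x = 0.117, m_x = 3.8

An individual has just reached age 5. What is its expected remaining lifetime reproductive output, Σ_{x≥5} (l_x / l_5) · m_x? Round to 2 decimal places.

17.55

l_5 = 0.181. Conditional survival from age 5 to x is l_x / l_5.
  x=5: (0.181/0.181) × 9.7 = 9.7000
  x=6: (0.155/0.181) × 6.3 = 5.3950
  x=7: (0.117/0.181) × 3.8 = 2.4564
Sum = 9.7000 + 5.3950 + 2.4564 = 17.5514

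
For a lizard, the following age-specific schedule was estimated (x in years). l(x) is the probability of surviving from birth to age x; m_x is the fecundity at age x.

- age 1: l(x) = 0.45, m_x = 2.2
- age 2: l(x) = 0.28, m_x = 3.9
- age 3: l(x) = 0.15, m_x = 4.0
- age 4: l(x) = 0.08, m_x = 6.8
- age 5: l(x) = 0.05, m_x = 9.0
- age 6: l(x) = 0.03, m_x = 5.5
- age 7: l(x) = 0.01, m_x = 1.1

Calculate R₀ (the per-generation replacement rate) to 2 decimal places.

R₀ = Σ l(x) m_x:
  age 1: 0.45 × 2.2 = 0.9900
  age 2: 0.28 × 3.9 = 1.0920
  age 3: 0.15 × 4.0 = 0.6000
  age 4: 0.08 × 6.8 = 0.5440
  age 5: 0.05 × 9.0 = 0.4500
  age 6: 0.03 × 5.5 = 0.1650
  age 7: 0.01 × 1.1 = 0.0110
R₀ = 0.9900 + 1.0920 + 0.6000 + 0.5440 + 0.4500 + 0.1650 + 0.0110 = 3.8520

3.85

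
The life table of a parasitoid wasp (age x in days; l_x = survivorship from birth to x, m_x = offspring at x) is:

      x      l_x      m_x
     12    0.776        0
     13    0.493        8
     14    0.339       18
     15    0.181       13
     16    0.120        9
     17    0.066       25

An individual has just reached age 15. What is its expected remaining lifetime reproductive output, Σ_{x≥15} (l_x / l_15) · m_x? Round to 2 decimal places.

l_15 = 0.181. Conditional survival from age 15 to x is l_x / l_15.
  x=15: (0.181/0.181) × 13 = 13.0000
  x=16: (0.120/0.181) × 9 = 5.9669
  x=17: (0.066/0.181) × 25 = 9.1160
Sum = 13.0000 + 5.9669 + 9.1160 = 28.0829

28.08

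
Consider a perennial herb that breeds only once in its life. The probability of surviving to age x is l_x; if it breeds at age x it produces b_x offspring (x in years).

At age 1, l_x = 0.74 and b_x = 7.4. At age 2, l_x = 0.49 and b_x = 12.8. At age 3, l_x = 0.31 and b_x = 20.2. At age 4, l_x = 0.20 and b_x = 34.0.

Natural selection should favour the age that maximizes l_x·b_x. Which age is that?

4

Expected offspring if breeding at age x = l_x × b_x:
  age 1: 0.74 × 7.4 = 5.476
  age 2: 0.49 × 12.8 = 6.272
  age 3: 0.31 × 20.2 = 6.262
  age 4: 0.20 × 34.0 = 6.800
Maximum at age 4 (6.800).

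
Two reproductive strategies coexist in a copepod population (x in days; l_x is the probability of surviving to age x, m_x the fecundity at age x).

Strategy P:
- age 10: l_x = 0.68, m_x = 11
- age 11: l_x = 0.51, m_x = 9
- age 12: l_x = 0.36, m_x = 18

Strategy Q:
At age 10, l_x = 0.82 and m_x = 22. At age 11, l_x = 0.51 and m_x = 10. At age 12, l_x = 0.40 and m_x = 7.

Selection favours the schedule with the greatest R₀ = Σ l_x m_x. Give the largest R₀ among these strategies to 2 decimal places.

25.94

Strategy P: R₀ = 0.68×11 + 0.51×9 + 0.36×18 = 18.5500
Strategy Q: R₀ = 0.82×22 + 0.51×10 + 0.40×7 = 25.9400
Highest R₀: strategy Q with 25.9400.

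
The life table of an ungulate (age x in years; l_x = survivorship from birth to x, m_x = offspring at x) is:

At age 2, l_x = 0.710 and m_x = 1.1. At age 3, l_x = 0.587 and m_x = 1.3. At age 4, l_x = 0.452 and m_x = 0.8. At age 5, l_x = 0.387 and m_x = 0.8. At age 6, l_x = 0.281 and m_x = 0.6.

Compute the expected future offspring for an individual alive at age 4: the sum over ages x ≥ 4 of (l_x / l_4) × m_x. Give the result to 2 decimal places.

l_4 = 0.452. Conditional survival from age 4 to x is l_x / l_4.
  x=4: (0.452/0.452) × 0.8 = 0.8000
  x=5: (0.387/0.452) × 0.8 = 0.6850
  x=6: (0.281/0.452) × 0.6 = 0.3730
Sum = 0.8000 + 0.6850 + 0.3730 = 1.8580

1.86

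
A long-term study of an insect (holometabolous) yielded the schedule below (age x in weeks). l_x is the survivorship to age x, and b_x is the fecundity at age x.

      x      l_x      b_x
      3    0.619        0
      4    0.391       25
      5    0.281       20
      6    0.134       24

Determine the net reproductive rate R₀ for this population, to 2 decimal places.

18.61

R₀ = Σ l_x b_x:
  age 3: 0.619 × 0 = 0.0000
  age 4: 0.391 × 25 = 9.7750
  age 5: 0.281 × 20 = 5.6200
  age 6: 0.134 × 24 = 3.2160
R₀ = 0.0000 + 9.7750 + 5.6200 + 3.2160 = 18.6110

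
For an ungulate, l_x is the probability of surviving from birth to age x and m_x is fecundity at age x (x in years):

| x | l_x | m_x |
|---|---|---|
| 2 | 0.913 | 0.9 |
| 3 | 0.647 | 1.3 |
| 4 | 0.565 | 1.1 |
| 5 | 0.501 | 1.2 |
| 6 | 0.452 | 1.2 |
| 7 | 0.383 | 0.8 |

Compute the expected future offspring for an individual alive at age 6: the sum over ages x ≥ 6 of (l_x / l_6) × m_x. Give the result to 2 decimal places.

1.88

l_6 = 0.452. Conditional survival from age 6 to x is l_x / l_6.
  x=6: (0.452/0.452) × 1.2 = 1.2000
  x=7: (0.383/0.452) × 0.8 = 0.6779
Sum = 1.2000 + 0.6779 = 1.8779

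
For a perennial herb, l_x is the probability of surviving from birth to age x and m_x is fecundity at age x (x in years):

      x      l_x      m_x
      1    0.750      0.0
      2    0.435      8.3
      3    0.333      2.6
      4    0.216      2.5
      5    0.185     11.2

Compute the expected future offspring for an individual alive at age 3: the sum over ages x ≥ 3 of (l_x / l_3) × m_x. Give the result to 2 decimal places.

10.44

l_3 = 0.333. Conditional survival from age 3 to x is l_x / l_3.
  x=3: (0.333/0.333) × 2.6 = 2.6000
  x=4: (0.216/0.333) × 2.5 = 1.6216
  x=5: (0.185/0.333) × 11.2 = 6.2222
Sum = 2.6000 + 1.6216 + 6.2222 = 10.4438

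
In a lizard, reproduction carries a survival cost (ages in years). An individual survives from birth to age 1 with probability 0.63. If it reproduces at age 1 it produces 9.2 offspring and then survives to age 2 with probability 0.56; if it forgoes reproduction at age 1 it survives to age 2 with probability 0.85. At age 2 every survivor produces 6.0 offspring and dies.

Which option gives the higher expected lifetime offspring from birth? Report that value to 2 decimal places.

breed at age 1: R₀ = 0.63 × (9.2 + 0.56 × 6.0) = 0.63 × 12.5600 = 7.9128
delay to age 2: R₀ = 0.63 × (0.85 × 6.0) = 0.63 × 5.1000 = 3.2130
Higher: breed at age 1 (7.9128).

7.91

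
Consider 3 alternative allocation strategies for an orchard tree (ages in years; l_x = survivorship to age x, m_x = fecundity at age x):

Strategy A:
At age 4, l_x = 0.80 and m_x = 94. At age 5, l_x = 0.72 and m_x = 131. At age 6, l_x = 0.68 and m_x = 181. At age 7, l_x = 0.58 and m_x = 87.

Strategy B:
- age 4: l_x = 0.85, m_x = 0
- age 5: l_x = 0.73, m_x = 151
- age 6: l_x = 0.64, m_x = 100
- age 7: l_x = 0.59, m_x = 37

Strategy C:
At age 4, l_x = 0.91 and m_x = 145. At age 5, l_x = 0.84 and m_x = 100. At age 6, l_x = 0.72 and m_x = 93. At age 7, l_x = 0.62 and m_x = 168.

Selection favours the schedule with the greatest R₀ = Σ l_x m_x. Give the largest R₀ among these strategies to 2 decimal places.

Strategy A: R₀ = 0.80×94 + 0.72×131 + 0.68×181 + 0.58×87 = 343.0600
Strategy B: R₀ = 0.85×0 + 0.73×151 + 0.64×100 + 0.59×37 = 196.0600
Strategy C: R₀ = 0.91×145 + 0.84×100 + 0.72×93 + 0.62×168 = 387.0700
Highest R₀: strategy C with 387.0700.

387.07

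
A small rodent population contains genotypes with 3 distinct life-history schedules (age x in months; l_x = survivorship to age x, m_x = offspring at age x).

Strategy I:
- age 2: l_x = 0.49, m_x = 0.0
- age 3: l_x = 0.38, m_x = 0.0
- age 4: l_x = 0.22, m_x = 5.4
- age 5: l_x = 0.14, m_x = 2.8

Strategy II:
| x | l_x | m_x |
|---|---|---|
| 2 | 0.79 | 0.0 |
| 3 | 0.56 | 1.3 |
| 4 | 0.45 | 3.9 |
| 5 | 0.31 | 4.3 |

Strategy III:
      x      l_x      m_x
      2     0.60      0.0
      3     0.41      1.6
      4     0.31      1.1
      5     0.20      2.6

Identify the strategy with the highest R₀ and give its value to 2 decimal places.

Strategy I: R₀ = 0.49×0.0 + 0.38×0.0 + 0.22×5.4 + 0.14×2.8 = 1.5800
Strategy II: R₀ = 0.79×0.0 + 0.56×1.3 + 0.45×3.9 + 0.31×4.3 = 3.8160
Strategy III: R₀ = 0.60×0.0 + 0.41×1.6 + 0.31×1.1 + 0.20×2.6 = 1.5170
Highest R₀: strategy II with 3.8160.

3.82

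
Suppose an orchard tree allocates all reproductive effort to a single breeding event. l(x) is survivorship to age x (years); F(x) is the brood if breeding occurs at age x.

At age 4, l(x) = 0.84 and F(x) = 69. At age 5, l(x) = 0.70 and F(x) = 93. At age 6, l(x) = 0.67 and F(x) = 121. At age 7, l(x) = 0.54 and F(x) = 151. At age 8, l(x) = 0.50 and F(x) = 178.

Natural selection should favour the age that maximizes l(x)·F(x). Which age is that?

8

Expected offspring if breeding at age x = l(x) × F(x):
  age 4: 0.84 × 69 = 57.960
  age 5: 0.70 × 93 = 65.100
  age 6: 0.67 × 121 = 81.070
  age 7: 0.54 × 151 = 81.540
  age 8: 0.50 × 178 = 89.000
Maximum at age 8 (89.000).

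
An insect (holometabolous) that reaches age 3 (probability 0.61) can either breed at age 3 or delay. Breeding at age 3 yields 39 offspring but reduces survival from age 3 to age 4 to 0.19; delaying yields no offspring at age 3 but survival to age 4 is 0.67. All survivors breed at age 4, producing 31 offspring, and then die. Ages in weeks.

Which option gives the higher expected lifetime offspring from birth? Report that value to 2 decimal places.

27.38

breed at age 3: R₀ = 0.61 × (39 + 0.19 × 31) = 0.61 × 44.8900 = 27.3829
delay to age 4: R₀ = 0.61 × (0.67 × 31) = 0.61 × 20.7700 = 12.6697
Higher: breed at age 3 (27.3829).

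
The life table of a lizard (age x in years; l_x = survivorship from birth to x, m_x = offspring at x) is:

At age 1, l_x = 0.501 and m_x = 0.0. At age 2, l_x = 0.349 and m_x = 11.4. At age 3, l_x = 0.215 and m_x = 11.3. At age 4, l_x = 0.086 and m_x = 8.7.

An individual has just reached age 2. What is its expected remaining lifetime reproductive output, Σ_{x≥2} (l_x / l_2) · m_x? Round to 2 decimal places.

l_2 = 0.349. Conditional survival from age 2 to x is l_x / l_2.
  x=2: (0.349/0.349) × 11.4 = 11.4000
  x=3: (0.215/0.349) × 11.3 = 6.9613
  x=4: (0.086/0.349) × 8.7 = 2.1438
Sum = 11.4000 + 6.9613 + 2.1438 = 20.5052

20.51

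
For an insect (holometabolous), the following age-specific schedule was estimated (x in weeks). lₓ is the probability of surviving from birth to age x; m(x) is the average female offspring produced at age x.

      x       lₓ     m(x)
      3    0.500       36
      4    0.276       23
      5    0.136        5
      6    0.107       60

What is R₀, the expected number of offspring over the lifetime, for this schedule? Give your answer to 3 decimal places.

R₀ = Σ lₓ m(x):
  age 3: 0.500 × 36 = 18.0000
  age 4: 0.276 × 23 = 6.3480
  age 5: 0.136 × 5 = 0.6800
  age 6: 0.107 × 60 = 6.4200
R₀ = 18.0000 + 6.3480 + 0.6800 + 6.4200 = 31.4480

31.448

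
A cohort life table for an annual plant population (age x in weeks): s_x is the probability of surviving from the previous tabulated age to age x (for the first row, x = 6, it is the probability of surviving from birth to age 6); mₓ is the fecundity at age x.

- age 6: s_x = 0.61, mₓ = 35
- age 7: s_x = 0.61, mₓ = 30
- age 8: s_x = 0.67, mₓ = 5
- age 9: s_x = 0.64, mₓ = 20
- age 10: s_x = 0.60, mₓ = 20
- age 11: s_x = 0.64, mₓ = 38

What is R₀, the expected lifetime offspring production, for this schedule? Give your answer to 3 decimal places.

41.194

Survivorship from birth: l_x = s_6·s_7·…·s_x.
  l_6 = 0.61000
  l_7 = 0.37210
  l_8 = 0.24931
  l_9 = 0.15956
  l_10 = 0.09573
  l_11 = 0.06127
R₀ = Σ l_x mₓ:
  age 6: 0.61000 × 35 = 21.3500
  age 7: 0.37210 × 30 = 11.1630
  age 8: 0.24931 × 5 = 1.2466
  age 9: 0.15956 × 20 = 3.1912
  age 10: 0.09573 × 20 = 1.9146
  age 11: 0.06127 × 38 = 2.3283
R₀ = 21.3500 + 11.1630 + 1.2466 + 3.1912 + 1.9146 + 2.3283 = 41.1936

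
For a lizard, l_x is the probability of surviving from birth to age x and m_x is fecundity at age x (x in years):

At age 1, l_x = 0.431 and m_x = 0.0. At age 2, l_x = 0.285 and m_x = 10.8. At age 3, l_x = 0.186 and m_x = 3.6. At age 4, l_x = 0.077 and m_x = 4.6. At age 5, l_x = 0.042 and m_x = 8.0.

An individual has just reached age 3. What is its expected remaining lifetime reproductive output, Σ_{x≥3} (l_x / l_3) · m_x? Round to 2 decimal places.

l_3 = 0.186. Conditional survival from age 3 to x is l_x / l_3.
  x=3: (0.186/0.186) × 3.6 = 3.6000
  x=4: (0.077/0.186) × 4.6 = 1.9043
  x=5: (0.042/0.186) × 8.0 = 1.8065
Sum = 3.6000 + 1.9043 + 1.8065 = 7.3108

7.31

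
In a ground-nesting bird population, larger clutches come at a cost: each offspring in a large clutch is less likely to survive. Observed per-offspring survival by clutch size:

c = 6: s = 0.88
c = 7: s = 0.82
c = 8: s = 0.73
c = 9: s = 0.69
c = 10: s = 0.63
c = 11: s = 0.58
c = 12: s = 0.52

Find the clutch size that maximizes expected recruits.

Expected recruits = c × s(c):
  c=6: 6 × 0.88 = 5.280
  c=7: 7 × 0.82 = 5.740
  c=8: 8 × 0.73 = 5.840
  c=9: 9 × 0.69 = 6.210
  c=10: 10 × 0.63 = 6.300
  c=11: 11 × 0.58 = 6.380
  c=12: 12 × 0.52 = 6.240
Maximum at c = 11 (6.380 recruits).

11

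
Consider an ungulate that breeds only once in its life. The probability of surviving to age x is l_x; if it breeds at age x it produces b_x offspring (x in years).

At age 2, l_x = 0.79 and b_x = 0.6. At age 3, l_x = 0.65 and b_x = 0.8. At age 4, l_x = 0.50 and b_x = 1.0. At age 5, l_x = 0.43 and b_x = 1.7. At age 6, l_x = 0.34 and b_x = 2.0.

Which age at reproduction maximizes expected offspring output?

Expected offspring if breeding at age x = l_x × b_x:
  age 2: 0.79 × 0.6 = 0.474
  age 3: 0.65 × 0.8 = 0.520
  age 4: 0.50 × 1.0 = 0.500
  age 5: 0.43 × 1.7 = 0.731
  age 6: 0.34 × 2.0 = 0.680
Maximum at age 5 (0.731).

5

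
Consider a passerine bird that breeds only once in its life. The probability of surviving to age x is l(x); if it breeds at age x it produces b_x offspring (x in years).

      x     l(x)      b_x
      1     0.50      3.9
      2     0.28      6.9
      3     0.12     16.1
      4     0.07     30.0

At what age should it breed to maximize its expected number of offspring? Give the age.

4

Expected offspring if breeding at age x = l(x) × b_x:
  age 1: 0.50 × 3.9 = 1.950
  age 2: 0.28 × 6.9 = 1.932
  age 3: 0.12 × 16.1 = 1.932
  age 4: 0.07 × 30.0 = 2.100
Maximum at age 4 (2.100).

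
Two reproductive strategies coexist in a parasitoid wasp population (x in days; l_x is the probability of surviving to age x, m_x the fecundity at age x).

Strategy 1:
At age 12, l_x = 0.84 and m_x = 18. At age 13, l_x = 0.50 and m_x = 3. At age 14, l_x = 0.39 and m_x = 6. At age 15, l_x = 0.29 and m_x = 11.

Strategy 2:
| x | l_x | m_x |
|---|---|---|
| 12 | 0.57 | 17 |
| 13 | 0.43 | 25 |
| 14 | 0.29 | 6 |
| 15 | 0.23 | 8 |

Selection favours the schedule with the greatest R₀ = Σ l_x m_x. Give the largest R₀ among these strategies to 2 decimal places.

24.02

Strategy 1: R₀ = 0.84×18 + 0.50×3 + 0.39×6 + 0.29×11 = 22.1500
Strategy 2: R₀ = 0.57×17 + 0.43×25 + 0.29×6 + 0.23×8 = 24.0200
Highest R₀: strategy 2 with 24.0200.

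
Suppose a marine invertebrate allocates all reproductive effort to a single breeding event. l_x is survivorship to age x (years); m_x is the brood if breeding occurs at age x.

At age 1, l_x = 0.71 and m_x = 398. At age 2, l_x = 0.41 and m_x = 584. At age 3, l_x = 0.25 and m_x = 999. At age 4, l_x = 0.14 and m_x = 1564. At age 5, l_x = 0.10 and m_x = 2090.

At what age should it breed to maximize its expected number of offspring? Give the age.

Expected offspring if breeding at age x = l_x × m_x:
  age 1: 0.71 × 398 = 282.580
  age 2: 0.41 × 584 = 239.440
  age 3: 0.25 × 999 = 249.750
  age 4: 0.14 × 1564 = 218.960
  age 5: 0.10 × 2090 = 209.000
Maximum at age 1 (282.580).

1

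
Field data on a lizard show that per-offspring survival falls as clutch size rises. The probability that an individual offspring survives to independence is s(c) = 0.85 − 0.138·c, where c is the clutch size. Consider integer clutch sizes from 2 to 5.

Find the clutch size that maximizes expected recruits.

3

Expected recruits = c × s(c):
  c=2: 2 × 0.574 = 1.148
  c=3: 3 × 0.436 = 1.308
  c=4: 4 × 0.298 = 1.192
  c=5: 5 × 0.160 = 0.800
Maximum at c = 3 (1.308 recruits).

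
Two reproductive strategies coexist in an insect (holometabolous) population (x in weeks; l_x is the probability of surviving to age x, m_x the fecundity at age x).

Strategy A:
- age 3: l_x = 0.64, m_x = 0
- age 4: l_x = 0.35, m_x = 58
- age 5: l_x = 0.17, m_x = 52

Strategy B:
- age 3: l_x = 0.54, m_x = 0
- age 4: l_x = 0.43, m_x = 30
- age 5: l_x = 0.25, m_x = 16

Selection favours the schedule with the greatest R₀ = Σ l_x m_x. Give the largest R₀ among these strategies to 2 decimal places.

29.14

Strategy A: R₀ = 0.64×0 + 0.35×58 + 0.17×52 = 29.1400
Strategy B: R₀ = 0.54×0 + 0.43×30 + 0.25×16 = 16.9000
Highest R₀: strategy A with 29.1400.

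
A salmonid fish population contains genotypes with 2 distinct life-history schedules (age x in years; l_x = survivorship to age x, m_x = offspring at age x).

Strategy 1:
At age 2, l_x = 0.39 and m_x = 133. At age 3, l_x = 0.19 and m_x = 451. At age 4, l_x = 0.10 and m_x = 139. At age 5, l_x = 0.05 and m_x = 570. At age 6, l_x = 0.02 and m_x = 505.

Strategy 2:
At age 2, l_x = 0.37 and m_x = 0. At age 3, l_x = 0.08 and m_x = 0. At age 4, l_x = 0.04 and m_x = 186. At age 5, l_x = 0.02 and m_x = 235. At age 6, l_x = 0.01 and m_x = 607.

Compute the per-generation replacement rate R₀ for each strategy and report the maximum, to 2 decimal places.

Strategy 1: R₀ = 0.39×133 + 0.19×451 + 0.10×139 + 0.05×570 + 0.02×505 = 190.0600
Strategy 2: R₀ = 0.37×0 + 0.08×0 + 0.04×186 + 0.02×235 + 0.01×607 = 18.2100
Highest R₀: strategy 1 with 190.0600.

190.06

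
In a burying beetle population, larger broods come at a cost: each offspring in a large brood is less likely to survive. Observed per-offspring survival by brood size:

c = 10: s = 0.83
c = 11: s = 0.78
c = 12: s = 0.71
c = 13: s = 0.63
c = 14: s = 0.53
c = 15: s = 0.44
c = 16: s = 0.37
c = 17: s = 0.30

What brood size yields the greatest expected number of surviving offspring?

11

Expected surviving offspring = c × s(c):
  c=10: 10 × 0.83 = 8.300
  c=11: 11 × 0.78 = 8.580
  c=12: 12 × 0.71 = 8.520
  c=13: 13 × 0.63 = 8.190
  c=14: 14 × 0.53 = 7.420
  c=15: 15 × 0.44 = 6.600
  c=16: 16 × 0.37 = 5.920
  c=17: 17 × 0.30 = 5.100
Maximum at c = 11 (8.580 surviving offspring).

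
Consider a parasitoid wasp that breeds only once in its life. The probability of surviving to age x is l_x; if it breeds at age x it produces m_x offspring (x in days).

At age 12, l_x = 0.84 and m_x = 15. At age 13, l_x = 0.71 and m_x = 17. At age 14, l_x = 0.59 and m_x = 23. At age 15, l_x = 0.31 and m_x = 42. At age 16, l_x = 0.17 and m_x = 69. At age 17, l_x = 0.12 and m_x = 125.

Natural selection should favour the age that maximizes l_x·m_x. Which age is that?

17

Expected offspring if breeding at age x = l_x × m_x:
  age 12: 0.84 × 15 = 12.600
  age 13: 0.71 × 17 = 12.070
  age 14: 0.59 × 23 = 13.570
  age 15: 0.31 × 42 = 13.020
  age 16: 0.17 × 69 = 11.730
  age 17: 0.12 × 125 = 15.000
Maximum at age 17 (15.000).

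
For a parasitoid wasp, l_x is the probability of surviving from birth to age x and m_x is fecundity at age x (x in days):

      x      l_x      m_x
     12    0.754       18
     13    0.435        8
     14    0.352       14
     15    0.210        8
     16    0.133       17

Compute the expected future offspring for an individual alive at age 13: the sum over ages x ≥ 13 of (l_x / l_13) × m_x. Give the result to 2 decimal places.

l_13 = 0.435. Conditional survival from age 13 to x is l_x / l_13.
  x=13: (0.435/0.435) × 8 = 8.0000
  x=14: (0.352/0.435) × 14 = 11.3287
  x=15: (0.210/0.435) × 8 = 3.8621
  x=16: (0.133/0.435) × 17 = 5.1977
Sum = 8.0000 + 11.3287 + 3.8621 + 5.1977 = 28.3885

28.39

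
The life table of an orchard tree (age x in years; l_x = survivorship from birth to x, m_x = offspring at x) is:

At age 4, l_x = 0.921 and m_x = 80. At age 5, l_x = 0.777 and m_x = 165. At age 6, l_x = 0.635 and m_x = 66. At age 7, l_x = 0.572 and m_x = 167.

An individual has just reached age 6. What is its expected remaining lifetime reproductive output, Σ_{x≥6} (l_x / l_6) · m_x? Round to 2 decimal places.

l_6 = 0.635. Conditional survival from age 6 to x is l_x / l_6.
  x=6: (0.635/0.635) × 66 = 66.0000
  x=7: (0.572/0.635) × 167 = 150.4315
Sum = 66.0000 + 150.4315 = 216.4315

216.43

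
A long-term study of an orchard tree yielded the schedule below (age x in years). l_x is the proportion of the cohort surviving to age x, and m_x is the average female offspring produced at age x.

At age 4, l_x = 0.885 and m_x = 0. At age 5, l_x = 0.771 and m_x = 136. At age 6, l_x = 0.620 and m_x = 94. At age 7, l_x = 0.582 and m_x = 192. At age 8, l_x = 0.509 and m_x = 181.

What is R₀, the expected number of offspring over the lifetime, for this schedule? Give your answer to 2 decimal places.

367.01

R₀ = Σ l_x m_x:
  age 4: 0.885 × 0 = 0.0000
  age 5: 0.771 × 136 = 104.8560
  age 6: 0.620 × 94 = 58.2800
  age 7: 0.582 × 192 = 111.7440
  age 8: 0.509 × 181 = 92.1290
R₀ = 0.0000 + 104.8560 + 58.2800 + 111.7440 + 92.1290 = 367.0090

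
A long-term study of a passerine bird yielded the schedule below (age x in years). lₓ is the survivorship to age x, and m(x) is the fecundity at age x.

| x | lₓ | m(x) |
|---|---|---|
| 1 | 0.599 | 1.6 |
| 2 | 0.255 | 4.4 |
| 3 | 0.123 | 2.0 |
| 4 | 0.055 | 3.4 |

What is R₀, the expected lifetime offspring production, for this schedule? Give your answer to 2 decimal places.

2.51

R₀ = Σ lₓ m(x):
  age 1: 0.599 × 1.6 = 0.9584
  age 2: 0.255 × 4.4 = 1.1220
  age 3: 0.123 × 2.0 = 0.2460
  age 4: 0.055 × 3.4 = 0.1870
R₀ = 0.9584 + 1.1220 + 0.2460 + 0.1870 = 2.5134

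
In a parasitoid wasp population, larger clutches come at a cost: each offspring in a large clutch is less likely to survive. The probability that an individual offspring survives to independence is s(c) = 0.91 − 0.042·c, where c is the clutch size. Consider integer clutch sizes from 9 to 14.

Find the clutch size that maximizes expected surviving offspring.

11

Expected surviving offspring = c × s(c):
  c=9: 9 × 0.532 = 4.788
  c=10: 10 × 0.490 = 4.900
  c=11: 11 × 0.448 = 4.928
  c=12: 12 × 0.406 = 4.872
  c=13: 13 × 0.364 = 4.732
  c=14: 14 × 0.322 = 4.508
Maximum at c = 11 (4.928 surviving offspring).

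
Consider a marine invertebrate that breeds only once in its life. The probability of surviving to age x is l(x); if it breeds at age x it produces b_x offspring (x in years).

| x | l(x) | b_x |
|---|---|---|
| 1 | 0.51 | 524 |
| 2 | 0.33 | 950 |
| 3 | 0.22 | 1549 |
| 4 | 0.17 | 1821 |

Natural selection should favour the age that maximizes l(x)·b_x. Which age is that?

Expected offspring if breeding at age x = l(x) × b_x:
  age 1: 0.51 × 524 = 267.240
  age 2: 0.33 × 950 = 313.500
  age 3: 0.22 × 1549 = 340.780
  age 4: 0.17 × 1821 = 309.570
Maximum at age 3 (340.780).

3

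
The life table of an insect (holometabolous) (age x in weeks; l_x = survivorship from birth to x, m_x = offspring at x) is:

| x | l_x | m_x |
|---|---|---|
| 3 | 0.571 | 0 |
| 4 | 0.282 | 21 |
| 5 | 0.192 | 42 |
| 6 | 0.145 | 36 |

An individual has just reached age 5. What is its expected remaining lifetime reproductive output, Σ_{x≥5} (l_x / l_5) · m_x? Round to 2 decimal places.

l_5 = 0.192. Conditional survival from age 5 to x is l_x / l_5.
  x=5: (0.192/0.192) × 42 = 42.0000
  x=6: (0.145/0.192) × 36 = 27.1875
Sum = 42.0000 + 27.1875 = 69.1875

69.19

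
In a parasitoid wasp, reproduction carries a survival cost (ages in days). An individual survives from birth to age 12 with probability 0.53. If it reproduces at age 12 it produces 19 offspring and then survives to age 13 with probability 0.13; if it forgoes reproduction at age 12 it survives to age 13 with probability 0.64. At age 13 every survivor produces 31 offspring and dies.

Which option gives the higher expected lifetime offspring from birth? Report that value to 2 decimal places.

12.21

breed at age 12: R₀ = 0.53 × (19 + 0.13 × 31) = 0.53 × 23.0300 = 12.2059
delay to age 13: R₀ = 0.53 × (0.64 × 31) = 0.53 × 19.8400 = 10.5152
Higher: breed at age 12 (12.2059).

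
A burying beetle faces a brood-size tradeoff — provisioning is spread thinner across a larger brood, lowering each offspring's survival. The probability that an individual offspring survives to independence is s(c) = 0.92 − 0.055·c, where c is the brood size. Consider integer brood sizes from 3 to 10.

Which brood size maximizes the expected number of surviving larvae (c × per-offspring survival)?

Expected surviving larvae = c × s(c):
  c=3: 3 × 0.755 = 2.265
  c=4: 4 × 0.700 = 2.800
  c=5: 5 × 0.645 = 3.225
  c=6: 6 × 0.590 = 3.540
  c=7: 7 × 0.535 = 3.745
  c=8: 8 × 0.480 = 3.840
  c=9: 9 × 0.425 = 3.825
  c=10: 10 × 0.370 = 3.700
Maximum at c = 8 (3.840 surviving larvae).

8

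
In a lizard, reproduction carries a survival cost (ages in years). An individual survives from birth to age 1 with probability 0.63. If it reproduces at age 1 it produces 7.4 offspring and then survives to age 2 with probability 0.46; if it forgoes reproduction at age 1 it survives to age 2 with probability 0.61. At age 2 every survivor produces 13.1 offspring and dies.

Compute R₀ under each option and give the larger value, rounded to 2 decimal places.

8.46

breed at age 1: R₀ = 0.63 × (7.4 + 0.46 × 13.1) = 0.63 × 13.4260 = 8.4584
delay to age 2: R₀ = 0.63 × (0.61 × 13.1) = 0.63 × 7.9910 = 5.0343
Higher: breed at age 1 (8.4584).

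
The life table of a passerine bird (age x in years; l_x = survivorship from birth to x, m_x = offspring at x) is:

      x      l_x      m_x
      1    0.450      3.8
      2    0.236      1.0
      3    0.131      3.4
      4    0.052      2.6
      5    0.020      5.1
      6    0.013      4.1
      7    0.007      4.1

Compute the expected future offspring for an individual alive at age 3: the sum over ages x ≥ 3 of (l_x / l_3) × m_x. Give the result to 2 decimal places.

l_3 = 0.131. Conditional survival from age 3 to x is l_x / l_3.
  x=3: (0.131/0.131) × 3.4 = 3.4000
  x=4: (0.052/0.131) × 2.6 = 1.0321
  x=5: (0.020/0.131) × 5.1 = 0.7786
  x=6: (0.013/0.131) × 4.1 = 0.4069
  x=7: (0.007/0.131) × 4.1 = 0.2191
Sum = 3.4000 + 1.0321 + 0.7786 + 0.4069 + 0.2191 = 5.8366

5.84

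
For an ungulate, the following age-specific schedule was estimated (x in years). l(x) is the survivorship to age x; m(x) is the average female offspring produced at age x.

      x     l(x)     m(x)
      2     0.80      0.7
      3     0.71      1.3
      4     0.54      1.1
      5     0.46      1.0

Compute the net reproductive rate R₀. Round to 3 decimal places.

R₀ = Σ l(x) m(x):
  age 2: 0.80 × 0.7 = 0.5600
  age 3: 0.71 × 1.3 = 0.9230
  age 4: 0.54 × 1.1 = 0.5940
  age 5: 0.46 × 1.0 = 0.4600
R₀ = 0.5600 + 0.9230 + 0.5940 + 0.4600 = 2.5370

2.537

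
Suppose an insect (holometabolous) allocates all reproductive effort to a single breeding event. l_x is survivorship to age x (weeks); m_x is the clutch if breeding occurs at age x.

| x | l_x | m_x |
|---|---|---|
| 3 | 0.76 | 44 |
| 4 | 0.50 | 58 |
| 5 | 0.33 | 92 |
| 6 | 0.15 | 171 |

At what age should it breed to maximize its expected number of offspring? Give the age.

3

Expected offspring if breeding at age x = l_x × m_x:
  age 3: 0.76 × 44 = 33.440
  age 4: 0.50 × 58 = 29.000
  age 5: 0.33 × 92 = 30.360
  age 6: 0.15 × 171 = 25.650
Maximum at age 3 (33.440).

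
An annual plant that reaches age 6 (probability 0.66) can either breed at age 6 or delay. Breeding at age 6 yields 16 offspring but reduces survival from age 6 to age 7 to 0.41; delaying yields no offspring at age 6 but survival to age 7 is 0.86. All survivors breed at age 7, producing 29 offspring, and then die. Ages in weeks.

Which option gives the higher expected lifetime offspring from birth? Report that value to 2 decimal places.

breed at age 6: R₀ = 0.66 × (16 + 0.41 × 29) = 0.66 × 27.8900 = 18.4074
delay to age 7: R₀ = 0.66 × (0.86 × 29) = 0.66 × 24.9400 = 16.4604
Higher: breed at age 6 (18.4074).

18.41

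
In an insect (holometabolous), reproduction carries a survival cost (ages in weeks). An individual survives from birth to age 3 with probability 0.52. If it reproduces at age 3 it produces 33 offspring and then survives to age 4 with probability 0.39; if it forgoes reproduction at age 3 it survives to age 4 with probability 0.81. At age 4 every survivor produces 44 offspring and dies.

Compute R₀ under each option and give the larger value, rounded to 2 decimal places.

26.08

breed at age 3: R₀ = 0.52 × (33 + 0.39 × 44) = 0.52 × 50.1600 = 26.0832
delay to age 4: R₀ = 0.52 × (0.81 × 44) = 0.52 × 35.6400 = 18.5328
Higher: breed at age 3 (26.0832).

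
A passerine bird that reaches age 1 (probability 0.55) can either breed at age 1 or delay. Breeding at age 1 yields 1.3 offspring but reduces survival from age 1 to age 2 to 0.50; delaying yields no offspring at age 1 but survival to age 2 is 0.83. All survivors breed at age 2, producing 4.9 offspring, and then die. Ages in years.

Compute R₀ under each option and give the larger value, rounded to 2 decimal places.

breed at age 1: R₀ = 0.55 × (1.3 + 0.50 × 4.9) = 0.55 × 3.7500 = 2.0625
delay to age 2: R₀ = 0.55 × (0.83 × 4.9) = 0.55 × 4.0670 = 2.2369
Higher: delay to age 2 (2.2369).

2.24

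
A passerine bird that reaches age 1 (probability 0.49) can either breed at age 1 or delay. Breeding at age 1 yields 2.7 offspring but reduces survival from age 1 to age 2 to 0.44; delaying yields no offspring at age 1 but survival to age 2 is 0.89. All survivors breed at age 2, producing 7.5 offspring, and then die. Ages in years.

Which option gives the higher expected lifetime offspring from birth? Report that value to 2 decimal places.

3.27

breed at age 1: R₀ = 0.49 × (2.7 + 0.44 × 7.5) = 0.49 × 6.0000 = 2.9400
delay to age 2: R₀ = 0.49 × (0.89 × 7.5) = 0.49 × 6.6750 = 3.2708
Higher: delay to age 2 (3.2708).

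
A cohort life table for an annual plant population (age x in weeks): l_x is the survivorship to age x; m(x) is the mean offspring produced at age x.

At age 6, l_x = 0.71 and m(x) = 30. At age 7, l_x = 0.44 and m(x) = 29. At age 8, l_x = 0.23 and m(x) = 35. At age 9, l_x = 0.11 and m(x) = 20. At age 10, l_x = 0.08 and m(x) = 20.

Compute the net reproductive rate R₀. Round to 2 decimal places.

R₀ = Σ l_x m(x):
  age 6: 0.71 × 30 = 21.3000
  age 7: 0.44 × 29 = 12.7600
  age 8: 0.23 × 35 = 8.0500
  age 9: 0.11 × 20 = 2.2000
  age 10: 0.08 × 20 = 1.6000
R₀ = 21.3000 + 12.7600 + 8.0500 + 2.2000 + 1.6000 = 45.9100

45.91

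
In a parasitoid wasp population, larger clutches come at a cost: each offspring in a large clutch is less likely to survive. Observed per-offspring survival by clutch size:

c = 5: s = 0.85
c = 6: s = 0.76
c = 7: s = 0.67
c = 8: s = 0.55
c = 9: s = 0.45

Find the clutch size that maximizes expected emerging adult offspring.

7

Expected emerging adult offspring = c × s(c):
  c=5: 5 × 0.85 = 4.250
  c=6: 6 × 0.76 = 4.560
  c=7: 7 × 0.67 = 4.690
  c=8: 8 × 0.55 = 4.400
  c=9: 9 × 0.45 = 4.050
Maximum at c = 7 (4.690 emerging adult offspring).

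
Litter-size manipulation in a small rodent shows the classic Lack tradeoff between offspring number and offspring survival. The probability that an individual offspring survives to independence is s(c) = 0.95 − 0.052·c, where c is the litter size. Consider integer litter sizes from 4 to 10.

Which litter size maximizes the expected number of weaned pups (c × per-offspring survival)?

Expected weaned pups = c × s(c):
  c=4: 4 × 0.742 = 2.968
  c=5: 5 × 0.690 = 3.450
  c=6: 6 × 0.638 = 3.828
  c=7: 7 × 0.586 = 4.102
  c=8: 8 × 0.534 = 4.272
  c=9: 9 × 0.482 = 4.338
  c=10: 10 × 0.430 = 4.300
Maximum at c = 9 (4.338 weaned pups).

9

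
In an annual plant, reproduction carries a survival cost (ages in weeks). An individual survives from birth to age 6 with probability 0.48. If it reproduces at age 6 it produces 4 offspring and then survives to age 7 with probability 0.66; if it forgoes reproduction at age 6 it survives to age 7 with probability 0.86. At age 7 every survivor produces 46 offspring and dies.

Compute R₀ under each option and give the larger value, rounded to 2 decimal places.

18.99

breed at age 6: R₀ = 0.48 × (4 + 0.66 × 46) = 0.48 × 34.3600 = 16.4928
delay to age 7: R₀ = 0.48 × (0.86 × 46) = 0.48 × 39.5600 = 18.9888
Higher: delay to age 7 (18.9888).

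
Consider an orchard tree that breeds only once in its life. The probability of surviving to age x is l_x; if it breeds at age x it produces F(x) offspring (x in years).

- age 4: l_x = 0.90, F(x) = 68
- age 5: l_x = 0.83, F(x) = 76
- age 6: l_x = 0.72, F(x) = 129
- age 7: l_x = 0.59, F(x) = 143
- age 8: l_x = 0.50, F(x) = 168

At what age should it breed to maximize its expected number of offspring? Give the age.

6

Expected offspring if breeding at age x = l_x × F(x):
  age 4: 0.90 × 68 = 61.200
  age 5: 0.83 × 76 = 63.080
  age 6: 0.72 × 129 = 92.880
  age 7: 0.59 × 143 = 84.370
  age 8: 0.50 × 168 = 84.000
Maximum at age 6 (92.880).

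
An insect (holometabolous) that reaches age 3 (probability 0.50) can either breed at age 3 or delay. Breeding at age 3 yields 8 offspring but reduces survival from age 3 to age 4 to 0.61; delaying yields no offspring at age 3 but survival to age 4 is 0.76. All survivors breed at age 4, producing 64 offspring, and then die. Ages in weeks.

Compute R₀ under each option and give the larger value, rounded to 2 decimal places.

24.32

breed at age 3: R₀ = 0.50 × (8 + 0.61 × 64) = 0.50 × 47.0400 = 23.5200
delay to age 4: R₀ = 0.50 × (0.76 × 64) = 0.50 × 48.6400 = 24.3200
Higher: delay to age 4 (24.3200).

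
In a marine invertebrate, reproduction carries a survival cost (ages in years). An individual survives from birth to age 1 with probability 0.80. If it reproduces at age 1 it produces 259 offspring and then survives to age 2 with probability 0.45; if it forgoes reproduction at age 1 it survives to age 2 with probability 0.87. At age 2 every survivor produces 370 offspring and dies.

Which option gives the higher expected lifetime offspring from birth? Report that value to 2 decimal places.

340.40

breed at age 1: R₀ = 0.80 × (259 + 0.45 × 370) = 0.80 × 425.5000 = 340.4000
delay to age 2: R₀ = 0.80 × (0.87 × 370) = 0.80 × 321.9000 = 257.5200
Higher: breed at age 1 (340.4000).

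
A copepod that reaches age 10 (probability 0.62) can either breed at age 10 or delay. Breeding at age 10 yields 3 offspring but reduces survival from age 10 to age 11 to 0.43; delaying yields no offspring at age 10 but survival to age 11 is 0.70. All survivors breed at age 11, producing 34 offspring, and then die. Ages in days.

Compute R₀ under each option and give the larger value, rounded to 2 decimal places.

14.76

breed at age 10: R₀ = 0.62 × (3 + 0.43 × 34) = 0.62 × 17.6200 = 10.9244
delay to age 11: R₀ = 0.62 × (0.70 × 34) = 0.62 × 23.8000 = 14.7560
Higher: delay to age 11 (14.7560).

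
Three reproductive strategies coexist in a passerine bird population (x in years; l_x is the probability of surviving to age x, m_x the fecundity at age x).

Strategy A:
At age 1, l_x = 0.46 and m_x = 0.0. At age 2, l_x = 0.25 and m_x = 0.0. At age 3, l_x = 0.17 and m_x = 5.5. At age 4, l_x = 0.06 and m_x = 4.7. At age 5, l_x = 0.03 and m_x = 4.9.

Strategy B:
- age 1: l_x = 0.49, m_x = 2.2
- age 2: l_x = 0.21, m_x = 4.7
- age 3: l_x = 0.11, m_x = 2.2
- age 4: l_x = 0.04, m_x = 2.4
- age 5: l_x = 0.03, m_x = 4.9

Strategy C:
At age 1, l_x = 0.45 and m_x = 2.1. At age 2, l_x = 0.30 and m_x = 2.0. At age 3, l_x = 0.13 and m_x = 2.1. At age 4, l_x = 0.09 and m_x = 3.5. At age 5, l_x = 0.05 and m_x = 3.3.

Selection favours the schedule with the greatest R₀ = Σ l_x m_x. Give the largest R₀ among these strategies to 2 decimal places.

Strategy A: R₀ = 0.46×0.0 + 0.25×0.0 + 0.17×5.5 + 0.06×4.7 + 0.03×4.9 = 1.3640
Strategy B: R₀ = 0.49×2.2 + 0.21×4.7 + 0.11×2.2 + 0.04×2.4 + 0.03×4.9 = 2.5500
Strategy C: R₀ = 0.45×2.1 + 0.30×2.0 + 0.13×2.1 + 0.09×3.5 + 0.05×3.3 = 2.2980
Highest R₀: strategy B with 2.5500.

2.55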